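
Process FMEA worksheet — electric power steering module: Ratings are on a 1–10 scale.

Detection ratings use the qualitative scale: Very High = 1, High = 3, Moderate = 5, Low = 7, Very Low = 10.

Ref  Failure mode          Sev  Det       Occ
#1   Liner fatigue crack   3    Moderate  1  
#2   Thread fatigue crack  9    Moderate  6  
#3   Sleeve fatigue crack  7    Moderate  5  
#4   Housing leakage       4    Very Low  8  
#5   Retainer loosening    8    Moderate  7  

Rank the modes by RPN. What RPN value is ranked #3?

270

RPN = Severity × Occurrence × Detection:
  #1: 3 × 1 × 5 = 15
  #2: 9 × 6 × 5 = 270
  #3: 7 × 5 × 5 = 175
  #4: 4 × 8 × 10 = 320
  #5: 8 × 7 × 5 = 280
Sorted descending: 320, 280, 270, 175, 15.
The third-highest RPN is 270 (#2).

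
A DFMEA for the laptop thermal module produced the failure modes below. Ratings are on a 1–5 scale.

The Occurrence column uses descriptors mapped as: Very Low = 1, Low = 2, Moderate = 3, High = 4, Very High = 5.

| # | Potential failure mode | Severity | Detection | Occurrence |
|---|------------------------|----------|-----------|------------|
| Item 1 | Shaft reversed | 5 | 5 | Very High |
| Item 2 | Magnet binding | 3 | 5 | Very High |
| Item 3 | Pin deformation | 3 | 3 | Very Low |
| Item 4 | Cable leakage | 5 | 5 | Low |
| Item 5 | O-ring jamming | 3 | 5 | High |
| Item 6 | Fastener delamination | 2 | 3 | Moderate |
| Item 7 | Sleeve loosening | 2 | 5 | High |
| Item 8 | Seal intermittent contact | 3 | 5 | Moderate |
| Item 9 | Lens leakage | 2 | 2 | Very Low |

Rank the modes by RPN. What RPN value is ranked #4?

50

RPN = Severity × Occurrence × Detection:
  Item 1: 5 × 5 × 5 = 125
  Item 2: 3 × 5 × 5 = 75
  Item 3: 3 × 1 × 3 = 9
  Item 4: 5 × 2 × 5 = 50
  Item 5: 3 × 4 × 5 = 60
  Item 6: 2 × 3 × 3 = 18
  Item 7: 2 × 4 × 5 = 40
  Item 8: 3 × 3 × 5 = 45
  Item 9: 2 × 1 × 2 = 4
Sorted descending: 125, 75, 60, 50, 45, 40, 18, 9, 4.
The fourth-highest RPN is 50 (Item 4).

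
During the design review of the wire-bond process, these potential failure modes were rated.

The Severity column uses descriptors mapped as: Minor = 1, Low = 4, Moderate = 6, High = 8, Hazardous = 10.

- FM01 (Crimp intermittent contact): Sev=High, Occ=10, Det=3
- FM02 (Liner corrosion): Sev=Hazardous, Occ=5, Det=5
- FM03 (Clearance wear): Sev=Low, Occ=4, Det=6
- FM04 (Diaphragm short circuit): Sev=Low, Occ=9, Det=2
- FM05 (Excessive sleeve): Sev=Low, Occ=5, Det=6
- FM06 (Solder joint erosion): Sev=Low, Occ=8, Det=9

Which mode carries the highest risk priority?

RPN = Severity × Occurrence × Detection:
  FM01: 8 × 10 × 3 = 240
  FM02: 10 × 5 × 5 = 250
  FM03: 4 × 4 × 6 = 96
  FM04: 4 × 9 × 2 = 72
  FM05: 4 × 5 × 6 = 120
  FM06: 4 × 8 × 9 = 288
Highest RPN is 288 → FM06.

FM06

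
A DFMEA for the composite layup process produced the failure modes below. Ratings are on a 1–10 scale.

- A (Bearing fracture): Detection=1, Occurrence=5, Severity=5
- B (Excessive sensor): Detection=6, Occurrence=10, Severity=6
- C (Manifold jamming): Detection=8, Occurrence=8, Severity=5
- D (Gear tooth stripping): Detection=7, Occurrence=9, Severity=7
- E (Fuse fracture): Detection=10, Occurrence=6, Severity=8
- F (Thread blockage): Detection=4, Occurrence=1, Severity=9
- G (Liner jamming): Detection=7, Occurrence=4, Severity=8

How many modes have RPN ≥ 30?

RPN = Severity × Occurrence × Detection:
  A: 5 × 5 × 1 = 25
  B: 6 × 10 × 6 = 360
  C: 5 × 8 × 8 = 320
  D: 7 × 9 × 7 = 441
  E: 8 × 6 × 10 = 480
  F: 9 × 1 × 4 = 36
  G: 8 × 4 × 7 = 224
Modes with RPN ≥ 30: B (360), C (320), D (441), E (480), F (36), G (224) → 6.

6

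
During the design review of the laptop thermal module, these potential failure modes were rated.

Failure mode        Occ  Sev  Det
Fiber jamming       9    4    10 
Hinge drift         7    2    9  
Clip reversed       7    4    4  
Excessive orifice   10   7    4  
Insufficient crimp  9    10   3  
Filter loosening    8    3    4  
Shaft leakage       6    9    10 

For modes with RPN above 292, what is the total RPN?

RPN = Severity × Occurrence × Detection:
  Fiber jamming: 4 × 9 × 10 = 360
  Hinge drift: 2 × 7 × 9 = 126
  Clip reversed: 4 × 7 × 4 = 112
  Excessive orifice: 7 × 10 × 4 = 280
  Insufficient crimp: 10 × 9 × 3 = 270
  Filter loosening: 3 × 8 × 4 = 96
  Shaft leakage: 9 × 6 × 10 = 540
RPN > 292: Fiber jamming (360), Shaft leakage (540).
Sum: 360 + 540 = 900.

900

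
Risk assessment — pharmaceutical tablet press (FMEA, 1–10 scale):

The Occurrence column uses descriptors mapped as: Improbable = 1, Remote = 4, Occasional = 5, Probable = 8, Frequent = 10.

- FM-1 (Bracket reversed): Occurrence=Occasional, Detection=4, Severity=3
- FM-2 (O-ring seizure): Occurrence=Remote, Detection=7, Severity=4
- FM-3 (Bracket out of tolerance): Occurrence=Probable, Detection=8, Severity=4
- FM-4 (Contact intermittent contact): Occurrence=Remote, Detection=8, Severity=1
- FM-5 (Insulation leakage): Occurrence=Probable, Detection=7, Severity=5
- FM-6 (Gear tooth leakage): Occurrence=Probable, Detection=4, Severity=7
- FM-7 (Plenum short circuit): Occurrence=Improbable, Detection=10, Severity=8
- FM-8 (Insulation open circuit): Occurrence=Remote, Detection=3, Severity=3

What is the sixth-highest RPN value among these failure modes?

RPN = Severity × Occurrence × Detection:
  FM-1: 3 × 5 × 4 = 60
  FM-2: 4 × 4 × 7 = 112
  FM-3: 4 × 8 × 8 = 256
  FM-4: 1 × 4 × 8 = 32
  FM-5: 5 × 8 × 7 = 280
  FM-6: 7 × 8 × 4 = 224
  FM-7: 8 × 1 × 10 = 80
  FM-8: 3 × 4 × 3 = 36
Sorted descending: 280, 256, 224, 112, 80, 60, 36, 32.
The sixth-highest RPN is 60 (FM-1).

60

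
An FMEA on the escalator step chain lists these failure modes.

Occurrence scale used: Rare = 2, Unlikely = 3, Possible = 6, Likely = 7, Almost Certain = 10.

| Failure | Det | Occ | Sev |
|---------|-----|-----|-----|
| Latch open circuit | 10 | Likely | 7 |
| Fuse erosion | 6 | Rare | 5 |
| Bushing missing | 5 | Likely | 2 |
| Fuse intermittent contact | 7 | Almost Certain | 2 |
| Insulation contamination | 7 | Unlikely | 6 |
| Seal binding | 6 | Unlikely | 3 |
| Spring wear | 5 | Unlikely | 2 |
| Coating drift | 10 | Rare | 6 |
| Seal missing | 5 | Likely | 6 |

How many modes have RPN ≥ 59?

7

RPN = Severity × Occurrence × Detection:
  Latch open circuit: 7 × 7 × 10 = 490
  Fuse erosion: 5 × 2 × 6 = 60
  Bushing missing: 2 × 7 × 5 = 70
  Fuse intermittent contact: 2 × 10 × 7 = 140
  Insulation contamination: 6 × 3 × 7 = 126
  Seal binding: 3 × 3 × 6 = 54
  Spring wear: 2 × 3 × 5 = 30
  Coating drift: 6 × 2 × 10 = 120
  Seal missing: 6 × 7 × 5 = 210
Modes with RPN ≥ 59: Latch open circuit (490), Fuse erosion (60), Bushing missing (70), Fuse intermittent contact (140), Insulation contamination (126), Coating drift (120), Seal missing (210) → 7.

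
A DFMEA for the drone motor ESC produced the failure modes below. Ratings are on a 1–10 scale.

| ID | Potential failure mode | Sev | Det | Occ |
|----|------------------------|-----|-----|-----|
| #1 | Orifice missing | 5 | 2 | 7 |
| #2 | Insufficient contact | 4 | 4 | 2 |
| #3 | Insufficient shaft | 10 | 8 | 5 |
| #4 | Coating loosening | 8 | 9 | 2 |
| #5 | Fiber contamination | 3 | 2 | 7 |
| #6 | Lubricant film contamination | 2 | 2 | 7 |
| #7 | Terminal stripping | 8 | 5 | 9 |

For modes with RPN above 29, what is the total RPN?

1048

RPN = Severity × Occurrence × Detection:
  #1: 5 × 7 × 2 = 70
  #2: 4 × 2 × 4 = 32
  #3: 10 × 5 × 8 = 400
  #4: 8 × 2 × 9 = 144
  #5: 3 × 7 × 2 = 42
  #6: 2 × 7 × 2 = 28
  #7: 8 × 9 × 5 = 360
RPN > 29: #1 (70), #2 (32), #3 (400), #4 (144), #5 (42), #7 (360).
Sum: 70 + 32 + 400 + 144 + 42 + 360 = 1048.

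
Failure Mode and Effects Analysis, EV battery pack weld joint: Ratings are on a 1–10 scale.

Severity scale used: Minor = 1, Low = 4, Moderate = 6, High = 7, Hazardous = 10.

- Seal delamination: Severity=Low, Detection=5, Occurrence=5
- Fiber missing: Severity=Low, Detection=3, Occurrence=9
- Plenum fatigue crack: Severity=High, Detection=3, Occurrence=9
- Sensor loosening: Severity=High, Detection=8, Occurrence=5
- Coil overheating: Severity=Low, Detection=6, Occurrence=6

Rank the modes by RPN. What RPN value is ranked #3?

144

RPN = Severity × Occurrence × Detection:
  Seal delamination: 4 × 5 × 5 = 100
  Fiber missing: 4 × 9 × 3 = 108
  Plenum fatigue crack: 7 × 9 × 3 = 189
  Sensor loosening: 7 × 5 × 8 = 280
  Coil overheating: 4 × 6 × 6 = 144
Sorted descending: 280, 189, 144, 108, 100.
The third-highest RPN is 144 (Coil overheating).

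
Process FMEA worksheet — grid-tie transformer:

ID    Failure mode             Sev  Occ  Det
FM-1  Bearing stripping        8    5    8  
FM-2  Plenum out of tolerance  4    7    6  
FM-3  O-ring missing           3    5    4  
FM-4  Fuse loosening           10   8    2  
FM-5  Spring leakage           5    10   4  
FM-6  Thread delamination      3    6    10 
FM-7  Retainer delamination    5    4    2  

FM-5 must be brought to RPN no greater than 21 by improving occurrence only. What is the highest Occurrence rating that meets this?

1

FM-5: S=5, O=10, D=4 → current RPN = 200.
Fixed product = 20. Need 20 × O ≤ 21, so O ≤ 21/20 = 1.05.
Maximum integer Occurrence rating = 1 (gives RPN 20; O=2 would give 40 > 21).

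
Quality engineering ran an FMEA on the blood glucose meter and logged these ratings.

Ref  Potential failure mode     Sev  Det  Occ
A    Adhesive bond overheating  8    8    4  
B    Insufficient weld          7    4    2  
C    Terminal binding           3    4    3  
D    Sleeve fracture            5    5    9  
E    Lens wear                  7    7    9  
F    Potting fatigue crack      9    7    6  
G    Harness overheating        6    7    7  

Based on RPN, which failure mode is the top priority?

E

RPN = Severity × Occurrence × Detection:
  A: 8 × 4 × 8 = 256
  B: 7 × 2 × 4 = 56
  C: 3 × 3 × 4 = 36
  D: 5 × 9 × 5 = 225
  E: 7 × 9 × 7 = 441
  F: 9 × 6 × 7 = 378
  G: 6 × 7 × 7 = 294
Highest RPN is 441 → E.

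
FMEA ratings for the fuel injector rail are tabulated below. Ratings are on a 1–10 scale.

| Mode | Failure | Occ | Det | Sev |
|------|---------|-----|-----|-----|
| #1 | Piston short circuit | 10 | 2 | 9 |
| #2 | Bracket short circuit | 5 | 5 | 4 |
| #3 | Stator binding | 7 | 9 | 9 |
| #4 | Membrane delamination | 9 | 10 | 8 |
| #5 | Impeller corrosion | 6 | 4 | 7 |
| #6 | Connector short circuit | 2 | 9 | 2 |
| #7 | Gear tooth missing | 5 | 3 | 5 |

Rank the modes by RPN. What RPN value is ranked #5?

100

RPN = Severity × Occurrence × Detection:
  #1: 9 × 10 × 2 = 180
  #2: 4 × 5 × 5 = 100
  #3: 9 × 7 × 9 = 567
  #4: 8 × 9 × 10 = 720
  #5: 7 × 6 × 4 = 168
  #6: 2 × 2 × 9 = 36
  #7: 5 × 5 × 3 = 75
Sorted descending: 720, 567, 180, 168, 100, 75, 36.
The fifth-highest RPN is 100 (#2).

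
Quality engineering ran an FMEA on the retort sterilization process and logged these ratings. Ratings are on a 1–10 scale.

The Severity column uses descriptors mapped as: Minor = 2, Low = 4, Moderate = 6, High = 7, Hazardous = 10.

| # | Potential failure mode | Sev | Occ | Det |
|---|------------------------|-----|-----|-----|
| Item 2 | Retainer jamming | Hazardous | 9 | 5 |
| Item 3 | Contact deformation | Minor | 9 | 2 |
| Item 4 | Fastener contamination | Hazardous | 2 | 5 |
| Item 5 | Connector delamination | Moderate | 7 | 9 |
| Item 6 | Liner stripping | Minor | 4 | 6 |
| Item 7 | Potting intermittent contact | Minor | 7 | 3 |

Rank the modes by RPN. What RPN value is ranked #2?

RPN = Severity × Occurrence × Detection:
  Item 2: 10 × 9 × 5 = 450
  Item 3: 2 × 9 × 2 = 36
  Item 4: 10 × 2 × 5 = 100
  Item 5: 6 × 7 × 9 = 378
  Item 6: 2 × 4 × 6 = 48
  Item 7: 2 × 7 × 3 = 42
Sorted descending: 450, 378, 100, 48, 42, 36.
The second-highest RPN is 378 (Item 5).

378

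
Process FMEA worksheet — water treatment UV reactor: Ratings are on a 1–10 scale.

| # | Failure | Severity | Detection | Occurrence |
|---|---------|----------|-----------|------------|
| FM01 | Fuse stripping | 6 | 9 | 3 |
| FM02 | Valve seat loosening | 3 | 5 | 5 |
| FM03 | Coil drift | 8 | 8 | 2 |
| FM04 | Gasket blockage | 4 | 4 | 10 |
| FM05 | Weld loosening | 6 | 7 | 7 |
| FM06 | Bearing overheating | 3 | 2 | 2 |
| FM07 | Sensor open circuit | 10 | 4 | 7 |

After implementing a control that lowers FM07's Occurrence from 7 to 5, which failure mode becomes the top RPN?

RPN = Severity × Occurrence × Detection:
  FM01: 6 × 3 × 9 = 162
  FM02: 3 × 5 × 5 = 75
  FM03: 8 × 2 × 8 = 128
  FM04: 4 × 10 × 4 = 160
  FM05: 6 × 7 × 7 = 294
  FM06: 3 × 2 × 2 = 12
  FM07: 10 × 7 × 4 = 280
After action: FM07 → 10 × 5 × 4 = 200.
Revised RPNs: FM05=294, FM07=200, FM01=162, FM04=160, FM03=128, FM02=75, FM06=12.
Highest is now FM05 (294).

FM05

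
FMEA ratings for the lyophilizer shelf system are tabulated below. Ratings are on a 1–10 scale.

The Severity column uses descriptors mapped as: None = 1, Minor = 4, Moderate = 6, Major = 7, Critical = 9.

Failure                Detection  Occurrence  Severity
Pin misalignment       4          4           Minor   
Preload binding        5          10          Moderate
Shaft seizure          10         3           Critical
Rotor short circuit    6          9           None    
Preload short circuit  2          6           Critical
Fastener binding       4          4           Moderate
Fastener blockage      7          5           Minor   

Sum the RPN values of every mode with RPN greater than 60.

978

RPN = Severity × Occurrence × Detection:
  Pin misalignment: 4 × 4 × 4 = 64
  Preload binding: 6 × 10 × 5 = 300
  Shaft seizure: 9 × 3 × 10 = 270
  Rotor short circuit: 1 × 9 × 6 = 54
  Preload short circuit: 9 × 6 × 2 = 108
  Fastener binding: 6 × 4 × 4 = 96
  Fastener blockage: 4 × 5 × 7 = 140
RPN > 60: Pin misalignment (64), Preload binding (300), Shaft seizure (270), Preload short circuit (108), Fastener binding (96), Fastener blockage (140).
Sum: 64 + 300 + 270 + 108 + 96 + 140 = 978.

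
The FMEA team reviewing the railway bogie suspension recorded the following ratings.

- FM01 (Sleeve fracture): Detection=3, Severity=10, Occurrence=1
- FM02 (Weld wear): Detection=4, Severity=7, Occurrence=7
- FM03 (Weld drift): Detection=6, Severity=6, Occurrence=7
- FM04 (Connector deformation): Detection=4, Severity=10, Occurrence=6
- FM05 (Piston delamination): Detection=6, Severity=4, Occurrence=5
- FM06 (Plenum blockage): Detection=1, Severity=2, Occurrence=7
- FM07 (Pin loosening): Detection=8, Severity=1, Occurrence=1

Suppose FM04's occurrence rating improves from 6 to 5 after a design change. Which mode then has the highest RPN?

FM03

RPN = Severity × Occurrence × Detection:
  FM01: 10 × 1 × 3 = 30
  FM02: 7 × 7 × 4 = 196
  FM03: 6 × 7 × 6 = 252
  FM04: 10 × 6 × 4 = 240
  FM05: 4 × 5 × 6 = 120
  FM06: 2 × 7 × 1 = 14
  FM07: 1 × 1 × 8 = 8
After action: FM04 → 10 × 5 × 4 = 200.
Revised RPNs: FM03=252, FM04=200, FM02=196, FM05=120, FM01=30, FM06=14, FM07=8.
Highest is now FM03 (252).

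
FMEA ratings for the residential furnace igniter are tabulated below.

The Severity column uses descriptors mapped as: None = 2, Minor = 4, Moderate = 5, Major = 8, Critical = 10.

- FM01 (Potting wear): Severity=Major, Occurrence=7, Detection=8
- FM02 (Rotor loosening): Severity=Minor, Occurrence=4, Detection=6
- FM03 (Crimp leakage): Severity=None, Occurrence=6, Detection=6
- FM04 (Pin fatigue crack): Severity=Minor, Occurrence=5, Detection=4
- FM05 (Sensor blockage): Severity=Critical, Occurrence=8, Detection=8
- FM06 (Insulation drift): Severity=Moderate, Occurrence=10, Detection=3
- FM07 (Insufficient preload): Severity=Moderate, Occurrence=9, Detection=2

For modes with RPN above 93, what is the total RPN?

1334

RPN = Severity × Occurrence × Detection:
  FM01: 8 × 7 × 8 = 448
  FM02: 4 × 4 × 6 = 96
  FM03: 2 × 6 × 6 = 72
  FM04: 4 × 5 × 4 = 80
  FM05: 10 × 8 × 8 = 640
  FM06: 5 × 10 × 3 = 150
  FM07: 5 × 9 × 2 = 90
RPN > 93: FM01 (448), FM02 (96), FM05 (640), FM06 (150).
Sum: 448 + 96 + 640 + 150 = 1334.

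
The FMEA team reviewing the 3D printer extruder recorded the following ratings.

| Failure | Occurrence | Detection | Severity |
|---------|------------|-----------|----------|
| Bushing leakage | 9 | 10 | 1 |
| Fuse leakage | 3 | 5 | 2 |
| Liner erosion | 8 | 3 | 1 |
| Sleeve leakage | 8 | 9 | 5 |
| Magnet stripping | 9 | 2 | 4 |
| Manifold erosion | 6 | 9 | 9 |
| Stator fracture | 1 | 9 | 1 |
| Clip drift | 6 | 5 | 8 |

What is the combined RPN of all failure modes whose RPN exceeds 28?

1278

RPN = Severity × Occurrence × Detection:
  Bushing leakage: 1 × 9 × 10 = 90
  Fuse leakage: 2 × 3 × 5 = 30
  Liner erosion: 1 × 8 × 3 = 24
  Sleeve leakage: 5 × 8 × 9 = 360
  Magnet stripping: 4 × 9 × 2 = 72
  Manifold erosion: 9 × 6 × 9 = 486
  Stator fracture: 1 × 1 × 9 = 9
  Clip drift: 8 × 6 × 5 = 240
RPN > 28: Bushing leakage (90), Fuse leakage (30), Sleeve leakage (360), Magnet stripping (72), Manifold erosion (486), Clip drift (240).
Sum: 90 + 30 + 360 + 72 + 486 + 240 = 1278.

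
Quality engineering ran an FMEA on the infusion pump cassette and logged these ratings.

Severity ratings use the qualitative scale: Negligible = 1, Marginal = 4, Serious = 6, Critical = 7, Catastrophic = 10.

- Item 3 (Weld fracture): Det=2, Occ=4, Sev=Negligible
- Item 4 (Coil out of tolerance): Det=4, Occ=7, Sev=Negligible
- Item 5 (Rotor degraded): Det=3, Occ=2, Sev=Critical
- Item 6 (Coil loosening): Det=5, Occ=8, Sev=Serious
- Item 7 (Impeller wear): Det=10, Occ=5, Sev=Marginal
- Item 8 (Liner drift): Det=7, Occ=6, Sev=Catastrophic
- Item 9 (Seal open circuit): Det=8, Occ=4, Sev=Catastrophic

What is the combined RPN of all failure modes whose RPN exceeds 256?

740

RPN = Severity × Occurrence × Detection:
  Item 3: 1 × 4 × 2 = 8
  Item 4: 1 × 7 × 4 = 28
  Item 5: 7 × 2 × 3 = 42
  Item 6: 6 × 8 × 5 = 240
  Item 7: 4 × 5 × 10 = 200
  Item 8: 10 × 6 × 7 = 420
  Item 9: 10 × 4 × 8 = 320
RPN > 256: Item 8 (420), Item 9 (320).
Sum: 420 + 320 = 740.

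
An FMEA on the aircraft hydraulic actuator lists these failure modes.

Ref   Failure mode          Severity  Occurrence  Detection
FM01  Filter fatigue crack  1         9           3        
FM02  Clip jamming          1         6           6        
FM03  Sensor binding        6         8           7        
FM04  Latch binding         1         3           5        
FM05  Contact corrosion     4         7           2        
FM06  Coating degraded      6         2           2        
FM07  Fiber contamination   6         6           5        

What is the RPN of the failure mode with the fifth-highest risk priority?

27

RPN = Severity × Occurrence × Detection:
  FM01: 1 × 9 × 3 = 27
  FM02: 1 × 6 × 6 = 36
  FM03: 6 × 8 × 7 = 336
  FM04: 1 × 3 × 5 = 15
  FM05: 4 × 7 × 2 = 56
  FM06: 6 × 2 × 2 = 24
  FM07: 6 × 6 × 5 = 180
Sorted descending: 336, 180, 56, 36, 27, 24, 15.
The fifth-highest RPN is 27 (FM01).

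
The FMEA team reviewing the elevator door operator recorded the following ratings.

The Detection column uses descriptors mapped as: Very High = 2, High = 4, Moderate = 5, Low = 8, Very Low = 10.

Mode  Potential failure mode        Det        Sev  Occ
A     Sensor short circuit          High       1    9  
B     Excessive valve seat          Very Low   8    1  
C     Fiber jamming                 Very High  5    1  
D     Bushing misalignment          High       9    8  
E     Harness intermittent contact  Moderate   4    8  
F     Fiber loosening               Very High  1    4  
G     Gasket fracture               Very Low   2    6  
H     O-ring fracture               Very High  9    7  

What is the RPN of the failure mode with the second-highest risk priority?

RPN = Severity × Occurrence × Detection:
  A: 1 × 9 × 4 = 36
  B: 8 × 1 × 10 = 80
  C: 5 × 1 × 2 = 10
  D: 9 × 8 × 4 = 288
  E: 4 × 8 × 5 = 160
  F: 1 × 4 × 2 = 8
  G: 2 × 6 × 10 = 120
  H: 9 × 7 × 2 = 126
Sorted descending: 288, 160, 126, 120, 80, 36, 10, 8.
The second-highest RPN is 160 (E).

160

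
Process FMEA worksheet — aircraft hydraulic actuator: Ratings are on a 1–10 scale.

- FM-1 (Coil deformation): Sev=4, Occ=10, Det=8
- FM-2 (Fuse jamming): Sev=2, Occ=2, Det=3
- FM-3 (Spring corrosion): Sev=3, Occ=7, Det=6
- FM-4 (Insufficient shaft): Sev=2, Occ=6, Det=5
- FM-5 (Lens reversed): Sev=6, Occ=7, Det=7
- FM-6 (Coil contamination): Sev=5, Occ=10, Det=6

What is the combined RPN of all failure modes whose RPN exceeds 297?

RPN = Severity × Occurrence × Detection:
  FM-1: 4 × 10 × 8 = 320
  FM-2: 2 × 2 × 3 = 12
  FM-3: 3 × 7 × 6 = 126
  FM-4: 2 × 6 × 5 = 60
  FM-5: 6 × 7 × 7 = 294
  FM-6: 5 × 10 × 6 = 300
RPN > 297: FM-1 (320), FM-6 (300).
Sum: 320 + 300 = 620.

620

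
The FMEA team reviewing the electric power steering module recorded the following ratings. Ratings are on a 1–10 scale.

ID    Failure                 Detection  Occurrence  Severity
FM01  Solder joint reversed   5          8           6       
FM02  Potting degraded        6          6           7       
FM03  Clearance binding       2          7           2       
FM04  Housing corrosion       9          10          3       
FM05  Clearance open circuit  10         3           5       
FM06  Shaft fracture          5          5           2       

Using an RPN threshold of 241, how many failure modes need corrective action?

2

RPN = Severity × Occurrence × Detection:
  FM01: 6 × 8 × 5 = 240
  FM02: 7 × 6 × 6 = 252
  FM03: 2 × 7 × 2 = 28
  FM04: 3 × 10 × 9 = 270
  FM05: 5 × 3 × 10 = 150
  FM06: 2 × 5 × 5 = 50
Modes with RPN ≥ 241: FM02 (252), FM04 (270) → 2.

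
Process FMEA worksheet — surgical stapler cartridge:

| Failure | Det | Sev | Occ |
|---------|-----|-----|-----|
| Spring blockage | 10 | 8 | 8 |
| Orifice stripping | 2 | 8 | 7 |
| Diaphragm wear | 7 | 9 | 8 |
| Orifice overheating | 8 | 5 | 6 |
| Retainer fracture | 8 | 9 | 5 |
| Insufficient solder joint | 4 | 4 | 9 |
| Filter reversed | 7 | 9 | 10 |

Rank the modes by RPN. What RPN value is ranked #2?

630

RPN = Severity × Occurrence × Detection:
  Spring blockage: 8 × 8 × 10 = 640
  Orifice stripping: 8 × 7 × 2 = 112
  Diaphragm wear: 9 × 8 × 7 = 504
  Orifice overheating: 5 × 6 × 8 = 240
  Retainer fracture: 9 × 5 × 8 = 360
  Insufficient solder joint: 4 × 9 × 4 = 144
  Filter reversed: 9 × 10 × 7 = 630
Sorted descending: 640, 630, 504, 360, 240, 144, 112.
The second-highest RPN is 630 (Filter reversed).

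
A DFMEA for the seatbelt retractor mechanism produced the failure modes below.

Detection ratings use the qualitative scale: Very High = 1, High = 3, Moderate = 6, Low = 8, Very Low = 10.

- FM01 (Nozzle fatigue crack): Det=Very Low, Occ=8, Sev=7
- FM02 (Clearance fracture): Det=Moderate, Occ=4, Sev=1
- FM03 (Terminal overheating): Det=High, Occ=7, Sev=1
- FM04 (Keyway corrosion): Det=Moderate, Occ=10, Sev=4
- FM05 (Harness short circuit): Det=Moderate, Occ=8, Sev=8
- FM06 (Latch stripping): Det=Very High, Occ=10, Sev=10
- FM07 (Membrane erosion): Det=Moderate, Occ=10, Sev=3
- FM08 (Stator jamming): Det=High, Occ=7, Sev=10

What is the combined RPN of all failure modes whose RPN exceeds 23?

RPN = Severity × Occurrence × Detection:
  FM01: 7 × 8 × 10 = 560
  FM02: 1 × 4 × 6 = 24
  FM03: 1 × 7 × 3 = 21
  FM04: 4 × 10 × 6 = 240
  FM05: 8 × 8 × 6 = 384
  FM06: 10 × 10 × 1 = 100
  FM07: 3 × 10 × 6 = 180
  FM08: 10 × 7 × 3 = 210
RPN > 23: FM01 (560), FM02 (24), FM04 (240), FM05 (384), FM06 (100), FM07 (180), FM08 (210).
Sum: 560 + 24 + 240 + 384 + 100 + 180 + 210 = 1698.

1698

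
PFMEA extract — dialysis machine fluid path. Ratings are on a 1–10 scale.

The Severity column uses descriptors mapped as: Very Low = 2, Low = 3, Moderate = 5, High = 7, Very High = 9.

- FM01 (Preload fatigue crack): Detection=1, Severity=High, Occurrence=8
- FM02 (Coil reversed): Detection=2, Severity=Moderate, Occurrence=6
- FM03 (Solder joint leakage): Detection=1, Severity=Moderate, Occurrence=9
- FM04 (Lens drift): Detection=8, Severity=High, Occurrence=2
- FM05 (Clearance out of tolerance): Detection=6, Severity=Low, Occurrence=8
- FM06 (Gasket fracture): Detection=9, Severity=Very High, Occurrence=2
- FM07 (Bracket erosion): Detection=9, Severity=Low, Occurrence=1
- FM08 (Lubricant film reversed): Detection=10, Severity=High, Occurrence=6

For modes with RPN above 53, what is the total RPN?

RPN = Severity × Occurrence × Detection:
  FM01: 7 × 8 × 1 = 56
  FM02: 5 × 6 × 2 = 60
  FM03: 5 × 9 × 1 = 45
  FM04: 7 × 2 × 8 = 112
  FM05: 3 × 8 × 6 = 144
  FM06: 9 × 2 × 9 = 162
  FM07: 3 × 1 × 9 = 27
  FM08: 7 × 6 × 10 = 420
RPN > 53: FM01 (56), FM02 (60), FM04 (112), FM05 (144), FM06 (162), FM08 (420).
Sum: 56 + 60 + 112 + 144 + 162 + 420 = 954.

954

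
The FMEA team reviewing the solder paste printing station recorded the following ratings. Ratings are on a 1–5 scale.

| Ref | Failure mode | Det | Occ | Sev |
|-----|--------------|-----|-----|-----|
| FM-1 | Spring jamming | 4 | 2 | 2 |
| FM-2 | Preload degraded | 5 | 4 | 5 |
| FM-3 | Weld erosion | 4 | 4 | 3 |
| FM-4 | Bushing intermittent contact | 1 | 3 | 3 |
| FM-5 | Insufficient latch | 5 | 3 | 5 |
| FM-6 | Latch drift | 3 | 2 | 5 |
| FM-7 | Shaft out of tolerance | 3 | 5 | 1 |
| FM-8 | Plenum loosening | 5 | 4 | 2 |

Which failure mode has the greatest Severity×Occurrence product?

FM-2

Criticality = Severity × Occurrence:
  FM-1: 2 × 2 = 4
  FM-2: 5 × 4 = 20
  FM-3: 3 × 4 = 12
  FM-4: 3 × 3 = 9
  FM-5: 5 × 3 = 15
  FM-6: 5 × 2 = 10
  FM-7: 1 × 5 = 5
  FM-8: 2 × 4 = 8
Highest criticality is 20 → FM-2.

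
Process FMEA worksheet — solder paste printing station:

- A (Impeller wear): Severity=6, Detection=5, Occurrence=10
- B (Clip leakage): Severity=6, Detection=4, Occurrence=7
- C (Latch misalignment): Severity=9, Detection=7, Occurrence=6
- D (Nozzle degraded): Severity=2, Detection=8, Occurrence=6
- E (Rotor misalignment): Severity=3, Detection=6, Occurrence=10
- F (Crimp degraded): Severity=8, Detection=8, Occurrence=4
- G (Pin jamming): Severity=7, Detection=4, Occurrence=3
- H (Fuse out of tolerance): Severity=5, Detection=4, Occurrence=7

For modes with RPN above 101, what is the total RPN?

RPN = Severity × Occurrence × Detection:
  A: 6 × 10 × 5 = 300
  B: 6 × 7 × 4 = 168
  C: 9 × 6 × 7 = 378
  D: 2 × 6 × 8 = 96
  E: 3 × 10 × 6 = 180
  F: 8 × 4 × 8 = 256
  G: 7 × 3 × 4 = 84
  H: 5 × 7 × 4 = 140
RPN > 101: A (300), B (168), C (378), E (180), F (256), H (140).
Sum: 300 + 168 + 378 + 180 + 256 + 140 = 1422.

1422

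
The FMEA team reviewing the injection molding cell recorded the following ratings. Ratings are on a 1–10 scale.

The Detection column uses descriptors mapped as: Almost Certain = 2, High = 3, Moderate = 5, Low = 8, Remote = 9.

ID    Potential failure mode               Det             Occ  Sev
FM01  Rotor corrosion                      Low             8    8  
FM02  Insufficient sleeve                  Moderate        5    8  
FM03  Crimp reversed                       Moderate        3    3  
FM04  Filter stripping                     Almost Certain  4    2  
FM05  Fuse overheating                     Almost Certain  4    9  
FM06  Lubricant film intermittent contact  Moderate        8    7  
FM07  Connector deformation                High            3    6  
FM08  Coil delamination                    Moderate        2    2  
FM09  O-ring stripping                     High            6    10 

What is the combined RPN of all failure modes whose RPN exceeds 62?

1244

RPN = Severity × Occurrence × Detection:
  FM01: 8 × 8 × 8 = 512
  FM02: 8 × 5 × 5 = 200
  FM03: 3 × 3 × 5 = 45
  FM04: 2 × 4 × 2 = 16
  FM05: 9 × 4 × 2 = 72
  FM06: 7 × 8 × 5 = 280
  FM07: 6 × 3 × 3 = 54
  FM08: 2 × 2 × 5 = 20
  FM09: 10 × 6 × 3 = 180
RPN > 62: FM01 (512), FM02 (200), FM05 (72), FM06 (280), FM09 (180).
Sum: 512 + 200 + 72 + 280 + 180 = 1244.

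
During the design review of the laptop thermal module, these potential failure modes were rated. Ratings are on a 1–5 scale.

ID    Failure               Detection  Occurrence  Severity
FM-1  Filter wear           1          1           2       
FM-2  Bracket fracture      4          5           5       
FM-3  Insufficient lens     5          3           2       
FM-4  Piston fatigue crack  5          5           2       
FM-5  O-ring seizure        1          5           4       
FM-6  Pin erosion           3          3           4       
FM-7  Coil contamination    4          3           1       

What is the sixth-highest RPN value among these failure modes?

12

RPN = Severity × Occurrence × Detection:
  FM-1: 2 × 1 × 1 = 2
  FM-2: 5 × 5 × 4 = 100
  FM-3: 2 × 3 × 5 = 30
  FM-4: 2 × 5 × 5 = 50
  FM-5: 4 × 5 × 1 = 20
  FM-6: 4 × 3 × 3 = 36
  FM-7: 1 × 3 × 4 = 12
Sorted descending: 100, 50, 36, 30, 20, 12, 2.
The sixth-highest RPN is 12 (FM-7).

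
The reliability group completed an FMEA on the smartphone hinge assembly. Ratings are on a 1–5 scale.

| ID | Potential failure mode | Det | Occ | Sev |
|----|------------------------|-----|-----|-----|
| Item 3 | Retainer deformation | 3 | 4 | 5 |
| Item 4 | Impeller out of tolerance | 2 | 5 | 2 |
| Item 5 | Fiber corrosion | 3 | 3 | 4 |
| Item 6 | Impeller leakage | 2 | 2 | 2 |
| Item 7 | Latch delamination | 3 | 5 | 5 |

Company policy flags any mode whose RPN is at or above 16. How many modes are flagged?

RPN = Severity × Occurrence × Detection:
  Item 3: 5 × 4 × 3 = 60
  Item 4: 2 × 5 × 2 = 20
  Item 5: 4 × 3 × 3 = 36
  Item 6: 2 × 2 × 2 = 8
  Item 7: 5 × 5 × 3 = 75
Modes with RPN ≥ 16: Item 3 (60), Item 4 (20), Item 5 (36), Item 7 (75) → 4.

4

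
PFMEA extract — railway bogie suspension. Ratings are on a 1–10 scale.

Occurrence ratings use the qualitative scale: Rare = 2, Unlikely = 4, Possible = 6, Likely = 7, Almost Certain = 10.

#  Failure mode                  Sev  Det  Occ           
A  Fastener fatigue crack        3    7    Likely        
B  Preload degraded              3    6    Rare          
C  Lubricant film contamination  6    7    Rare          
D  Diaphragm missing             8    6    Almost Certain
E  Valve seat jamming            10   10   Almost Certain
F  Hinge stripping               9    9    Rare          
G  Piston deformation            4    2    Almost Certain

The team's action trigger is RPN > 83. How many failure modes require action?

RPN = Severity × Occurrence × Detection:
  A: 3 × 7 × 7 = 147
  B: 3 × 2 × 6 = 36
  C: 6 × 2 × 7 = 84
  D: 8 × 10 × 6 = 480
  E: 10 × 10 × 10 = 1000
  F: 9 × 2 × 9 = 162
  G: 4 × 10 × 2 = 80
Modes with RPN > 83: A (147), C (84), D (480), E (1000), F (162) → 5.

5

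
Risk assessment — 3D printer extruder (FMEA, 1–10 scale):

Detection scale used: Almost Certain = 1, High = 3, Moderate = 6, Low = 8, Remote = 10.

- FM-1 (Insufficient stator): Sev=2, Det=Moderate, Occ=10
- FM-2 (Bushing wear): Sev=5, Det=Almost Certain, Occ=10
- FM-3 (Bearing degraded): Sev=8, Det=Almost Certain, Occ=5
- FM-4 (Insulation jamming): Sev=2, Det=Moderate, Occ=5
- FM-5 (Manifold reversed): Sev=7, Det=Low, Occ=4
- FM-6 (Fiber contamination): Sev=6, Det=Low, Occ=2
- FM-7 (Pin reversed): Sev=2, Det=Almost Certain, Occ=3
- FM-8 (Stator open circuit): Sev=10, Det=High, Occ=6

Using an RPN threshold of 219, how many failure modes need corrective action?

RPN = Severity × Occurrence × Detection:
  FM-1: 2 × 10 × 6 = 120
  FM-2: 5 × 10 × 1 = 50
  FM-3: 8 × 5 × 1 = 40
  FM-4: 2 × 5 × 6 = 60
  FM-5: 7 × 4 × 8 = 224
  FM-6: 6 × 2 × 8 = 96
  FM-7: 2 × 3 × 1 = 6
  FM-8: 10 × 6 × 3 = 180
Modes with RPN ≥ 219: FM-5 (224) → 1.

1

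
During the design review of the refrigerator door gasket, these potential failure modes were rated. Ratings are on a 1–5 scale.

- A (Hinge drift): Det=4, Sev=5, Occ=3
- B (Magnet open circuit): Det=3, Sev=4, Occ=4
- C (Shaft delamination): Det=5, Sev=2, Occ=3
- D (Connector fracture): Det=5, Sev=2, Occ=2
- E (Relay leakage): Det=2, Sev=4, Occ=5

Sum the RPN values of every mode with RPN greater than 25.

RPN = Severity × Occurrence × Detection:
  A: 5 × 3 × 4 = 60
  B: 4 × 4 × 3 = 48
  C: 2 × 3 × 5 = 30
  D: 2 × 2 × 5 = 20
  E: 4 × 5 × 2 = 40
RPN > 25: A (60), B (48), C (30), E (40).
Sum: 60 + 48 + 30 + 40 = 178.

178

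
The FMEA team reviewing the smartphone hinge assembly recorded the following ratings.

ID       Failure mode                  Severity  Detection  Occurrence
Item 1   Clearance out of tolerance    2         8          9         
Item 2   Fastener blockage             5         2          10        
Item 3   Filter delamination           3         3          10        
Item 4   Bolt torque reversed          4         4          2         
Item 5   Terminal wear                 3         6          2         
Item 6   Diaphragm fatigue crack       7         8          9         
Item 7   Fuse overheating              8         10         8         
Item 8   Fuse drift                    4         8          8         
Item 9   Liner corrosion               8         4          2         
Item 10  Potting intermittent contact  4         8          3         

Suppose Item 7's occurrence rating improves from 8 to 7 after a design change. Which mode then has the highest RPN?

RPN = Severity × Occurrence × Detection:
  Item 1: 2 × 9 × 8 = 144
  Item 2: 5 × 10 × 2 = 100
  Item 3: 3 × 10 × 3 = 90
  Item 4: 4 × 2 × 4 = 32
  Item 5: 3 × 2 × 6 = 36
  Item 6: 7 × 9 × 8 = 504
  Item 7: 8 × 8 × 10 = 640
  Item 8: 4 × 8 × 8 = 256
  Item 9: 8 × 2 × 4 = 64
  Item 10: 4 × 3 × 8 = 96
After action: Item 7 → 8 × 7 × 10 = 560.
Revised RPNs: Item 7=560, Item 6=504, Item 8=256, Item 1=144, Item 2=100, Item 10=96, Item 3=90, Item 9=64, Item 5=36, Item 4=32.
Highest is now Item 7 (560).

Item 7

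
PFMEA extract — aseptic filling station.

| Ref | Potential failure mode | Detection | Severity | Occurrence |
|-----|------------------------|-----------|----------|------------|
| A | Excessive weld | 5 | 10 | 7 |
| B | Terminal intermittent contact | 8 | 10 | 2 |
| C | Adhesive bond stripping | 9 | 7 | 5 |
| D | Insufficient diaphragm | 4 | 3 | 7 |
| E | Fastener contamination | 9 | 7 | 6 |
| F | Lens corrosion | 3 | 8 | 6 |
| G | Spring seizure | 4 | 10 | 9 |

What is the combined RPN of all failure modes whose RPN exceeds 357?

738

RPN = Severity × Occurrence × Detection:
  A: 10 × 7 × 5 = 350
  B: 10 × 2 × 8 = 160
  C: 7 × 5 × 9 = 315
  D: 3 × 7 × 4 = 84
  E: 7 × 6 × 9 = 378
  F: 8 × 6 × 3 = 144
  G: 10 × 9 × 4 = 360
RPN > 357: E (378), G (360).
Sum: 378 + 360 = 738.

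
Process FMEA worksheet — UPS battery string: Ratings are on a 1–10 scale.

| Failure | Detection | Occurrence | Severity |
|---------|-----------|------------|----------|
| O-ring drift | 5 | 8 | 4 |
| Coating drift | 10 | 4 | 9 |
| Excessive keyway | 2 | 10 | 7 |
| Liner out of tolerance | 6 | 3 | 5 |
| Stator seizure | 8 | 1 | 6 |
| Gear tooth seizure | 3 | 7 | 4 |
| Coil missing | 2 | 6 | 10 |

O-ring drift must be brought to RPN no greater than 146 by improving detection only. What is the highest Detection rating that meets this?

O-ring drift: S=4, O=8, D=5 → current RPN = 160.
Fixed product = 32. Need 32 × D ≤ 146, so D ≤ 146/32 = 4.56.
Maximum integer Detection rating = 4 (gives RPN 128; D=5 would give 160 > 146).

4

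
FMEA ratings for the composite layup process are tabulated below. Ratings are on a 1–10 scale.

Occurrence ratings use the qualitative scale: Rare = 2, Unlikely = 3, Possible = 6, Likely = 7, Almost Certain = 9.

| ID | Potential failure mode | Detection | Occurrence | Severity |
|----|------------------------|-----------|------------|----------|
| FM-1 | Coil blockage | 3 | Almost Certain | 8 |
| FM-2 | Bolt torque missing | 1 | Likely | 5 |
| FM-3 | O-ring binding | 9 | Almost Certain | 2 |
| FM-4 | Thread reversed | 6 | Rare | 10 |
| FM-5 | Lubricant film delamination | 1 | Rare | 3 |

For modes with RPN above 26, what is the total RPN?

RPN = Severity × Occurrence × Detection:
  FM-1: 8 × 9 × 3 = 216
  FM-2: 5 × 7 × 1 = 35
  FM-3: 2 × 9 × 9 = 162
  FM-4: 10 × 2 × 6 = 120
  FM-5: 3 × 2 × 1 = 6
RPN > 26: FM-1 (216), FM-2 (35), FM-3 (162), FM-4 (120).
Sum: 216 + 35 + 162 + 120 = 533.

533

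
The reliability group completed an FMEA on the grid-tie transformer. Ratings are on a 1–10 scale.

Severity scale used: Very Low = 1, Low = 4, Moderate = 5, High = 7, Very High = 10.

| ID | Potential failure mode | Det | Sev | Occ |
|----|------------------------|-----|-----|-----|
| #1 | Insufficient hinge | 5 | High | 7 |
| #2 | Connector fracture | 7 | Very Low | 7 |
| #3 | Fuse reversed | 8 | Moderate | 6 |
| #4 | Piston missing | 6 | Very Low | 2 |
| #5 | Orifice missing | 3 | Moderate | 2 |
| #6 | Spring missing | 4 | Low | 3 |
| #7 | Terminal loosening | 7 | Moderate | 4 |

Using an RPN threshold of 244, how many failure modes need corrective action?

RPN = Severity × Occurrence × Detection:
  #1: 7 × 7 × 5 = 245
  #2: 1 × 7 × 7 = 49
  #3: 5 × 6 × 8 = 240
  #4: 1 × 2 × 6 = 12
  #5: 5 × 2 × 3 = 30
  #6: 4 × 3 × 4 = 48
  #7: 5 × 4 × 7 = 140
Modes with RPN ≥ 244: #1 (245) → 1.

1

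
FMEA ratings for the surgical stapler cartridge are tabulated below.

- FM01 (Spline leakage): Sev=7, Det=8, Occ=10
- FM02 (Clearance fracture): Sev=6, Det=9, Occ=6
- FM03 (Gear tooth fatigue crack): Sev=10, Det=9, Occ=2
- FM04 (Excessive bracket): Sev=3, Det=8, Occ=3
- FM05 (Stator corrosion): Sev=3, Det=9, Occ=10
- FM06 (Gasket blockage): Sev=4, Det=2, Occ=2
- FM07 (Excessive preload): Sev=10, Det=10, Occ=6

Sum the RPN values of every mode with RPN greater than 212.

1754

RPN = Severity × Occurrence × Detection:
  FM01: 7 × 10 × 8 = 560
  FM02: 6 × 6 × 9 = 324
  FM03: 10 × 2 × 9 = 180
  FM04: 3 × 3 × 8 = 72
  FM05: 3 × 10 × 9 = 270
  FM06: 4 × 2 × 2 = 16
  FM07: 10 × 6 × 10 = 600
RPN > 212: FM01 (560), FM02 (324), FM05 (270), FM07 (600).
Sum: 560 + 324 + 270 + 600 = 1754.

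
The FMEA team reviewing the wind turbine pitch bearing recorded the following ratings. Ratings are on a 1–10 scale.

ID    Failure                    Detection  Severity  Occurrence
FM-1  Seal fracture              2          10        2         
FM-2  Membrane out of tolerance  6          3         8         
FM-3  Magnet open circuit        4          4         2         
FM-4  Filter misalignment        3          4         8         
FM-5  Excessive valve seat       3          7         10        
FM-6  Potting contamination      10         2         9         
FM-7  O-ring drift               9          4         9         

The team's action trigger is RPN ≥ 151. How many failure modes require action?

3

RPN = Severity × Occurrence × Detection:
  FM-1: 10 × 2 × 2 = 40
  FM-2: 3 × 8 × 6 = 144
  FM-3: 4 × 2 × 4 = 32
  FM-4: 4 × 8 × 3 = 96
  FM-5: 7 × 10 × 3 = 210
  FM-6: 2 × 9 × 10 = 180
  FM-7: 4 × 9 × 9 = 324
Modes with RPN ≥ 151: FM-5 (210), FM-6 (180), FM-7 (324) → 3.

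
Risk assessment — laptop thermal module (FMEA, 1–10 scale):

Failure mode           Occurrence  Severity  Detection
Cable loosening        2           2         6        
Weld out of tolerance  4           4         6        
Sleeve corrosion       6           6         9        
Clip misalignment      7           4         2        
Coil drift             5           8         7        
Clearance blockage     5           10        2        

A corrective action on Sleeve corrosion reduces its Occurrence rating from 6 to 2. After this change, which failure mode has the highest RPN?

RPN = Severity × Occurrence × Detection:
  Cable loosening: 2 × 2 × 6 = 24
  Weld out of tolerance: 4 × 4 × 6 = 96
  Sleeve corrosion: 6 × 6 × 9 = 324
  Clip misalignment: 4 × 7 × 2 = 56
  Coil drift: 8 × 5 × 7 = 280
  Clearance blockage: 10 × 5 × 2 = 100
After action: Sleeve corrosion → 6 × 2 × 9 = 108.
Revised RPNs: Coil drift=280, Sleeve corrosion=108, Clearance blockage=100, Weld out of tolerance=96, Clip misalignment=56, Cable loosening=24.
Highest is now Coil drift (280).

Coil drift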